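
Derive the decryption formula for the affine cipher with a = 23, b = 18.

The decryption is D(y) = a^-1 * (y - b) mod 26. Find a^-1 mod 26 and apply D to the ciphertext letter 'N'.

Step 1: Find a^-1, the modular inverse of 23 mod 26.
Step 2: We need 23 * a^-1 = 1 (mod 26).
Step 3: 23 * 17 = 391 = 15 * 26 + 1, so a^-1 = 17.
Step 4: D(y) = 17(y - 18) mod 26.
Step 5: Apply to 'N' (y = 13): D(13) = 17 * (13 - 18) mod 26 = 17 * -5 mod 26 = 19 -> 'T'.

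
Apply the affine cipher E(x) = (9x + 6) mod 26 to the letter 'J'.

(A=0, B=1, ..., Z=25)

Step 1: Convert 'J' to number: x = 9.
Step 2: E(9) = (9 * 9 + 6) mod 26 = 87 mod 26 = 9.
Step 3: Convert 9 back to letter: J.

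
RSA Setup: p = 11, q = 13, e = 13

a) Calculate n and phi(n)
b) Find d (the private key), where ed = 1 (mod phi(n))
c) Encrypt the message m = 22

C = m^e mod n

Step 1: n = 11 * 13 = 143.
Step 2: phi(n) = (11-1)(13-1) = 10 * 12 = 120.
Step 3: Find d = 13^(-1) mod 120 = 37.
  Verify: 13 * 37 = 481 = 1 (mod 120).
Step 4: C = 22^13 mod 143 = 22.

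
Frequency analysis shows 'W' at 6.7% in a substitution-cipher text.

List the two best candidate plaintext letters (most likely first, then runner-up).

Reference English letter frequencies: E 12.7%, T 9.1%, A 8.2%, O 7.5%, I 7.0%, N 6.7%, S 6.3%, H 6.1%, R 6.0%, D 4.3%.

Step 1: Observed frequency of 'W' is 6.7%.
Step 2: Compute distances to each reference frequency and sort:
  N (6.7%): difference = 0.0% <-- BEST
  I (7.0%): difference = 0.3% <-- RUNNER-UP
  S (6.3%): difference = 0.4%
  H (6.1%): difference = 0.6%
  R (6.0%): difference = 0.7%
Step 3: Most likely is 'N' (6.7%, diff 0.0%); second most likely is 'I' (7.0%, diff 0.3%).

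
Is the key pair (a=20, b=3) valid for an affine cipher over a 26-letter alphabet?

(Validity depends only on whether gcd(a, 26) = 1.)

Step 1: Compute gcd(20, 26).
Step 2: gcd(20, 26) = 2.
Since gcd = 2 != 1, 20 shares a common factor with 26, so it cannot be used.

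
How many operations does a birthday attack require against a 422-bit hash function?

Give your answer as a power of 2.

Step 1: The birthday paradox gives collision probability ~50% after sqrt(2^n) = 2^(n/2) hashes.
Step 2: For 422-bit output: 2^(422/2) = 2^211.
Step 3: Approximately 2^211 hash computations needed.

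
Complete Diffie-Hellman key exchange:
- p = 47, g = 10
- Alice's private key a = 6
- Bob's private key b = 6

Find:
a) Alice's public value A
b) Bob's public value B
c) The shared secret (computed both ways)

Step 1: A = g^a mod p = 10^6 mod 47 = 28.
Step 2: B = g^b mod p = 10^6 mod 47 = 28.
Step 3: Alice computes s = B^a mod p = 28^6 mod 47 = 9.
Step 4: Bob computes s = A^b mod p = 28^6 mod 47 = 9.
Both sides agree: shared secret = 9.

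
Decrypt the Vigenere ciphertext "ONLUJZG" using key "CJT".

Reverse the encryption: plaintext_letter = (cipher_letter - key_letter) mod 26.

Step 1: Extend key: CJTCJTC
Step 2: Decrypt each letter (c - k) mod 26:
  O(14) - C(2) = (14-2) mod 26 = 12 = M
  N(13) - J(9) = (13-9) mod 26 = 4 = E
  L(11) - T(19) = (11-19) mod 26 = 18 = S
  U(20) - C(2) = (20-2) mod 26 = 18 = S
  J(9) - J(9) = (9-9) mod 26 = 0 = A
  Z(25) - T(19) = (25-19) mod 26 = 6 = G
  G(6) - C(2) = (6-2) mod 26 = 4 = E
Plaintext: MESSAGE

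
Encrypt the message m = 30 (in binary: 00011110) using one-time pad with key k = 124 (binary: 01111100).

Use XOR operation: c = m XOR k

Step 1: Write out the XOR operation bit by bit:
  Message: 00011110
  Key:     01111100
  XOR:     01100010
Step 2: Convert to decimal: 01100010 = 98.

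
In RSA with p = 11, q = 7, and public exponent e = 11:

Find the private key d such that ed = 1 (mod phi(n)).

Step 1: n = 11 * 7 = 77.
Step 2: phi(n) = 10 * 6 = 60.
Step 3: Find d such that 11 * d = 1 (mod 60).
Step 4: d = 11^(-1) mod 60 = 11.
Verification: 11 * 11 = 121 = 2 * 60 + 1.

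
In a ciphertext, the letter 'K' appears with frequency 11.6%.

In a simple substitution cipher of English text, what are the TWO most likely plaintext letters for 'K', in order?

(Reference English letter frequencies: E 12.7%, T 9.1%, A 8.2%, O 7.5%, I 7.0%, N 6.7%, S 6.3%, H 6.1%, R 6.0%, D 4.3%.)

Step 1: Observed frequency of 'K' is 11.6%.
Step 2: Compute distances to each reference frequency and sort:
  E (12.7%): difference = 1.1% <-- BEST
  T (9.1%): difference = 2.5% <-- RUNNER-UP
  A (8.2%): difference = 3.4%
  O (7.5%): difference = 4.1%
  I (7.0%): difference = 4.6%
Step 3: Most likely is 'E' (12.7%, diff 1.1%); second most likely is 'T' (9.1%, diff 2.5%).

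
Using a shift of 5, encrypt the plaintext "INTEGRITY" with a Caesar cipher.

Step 1: For each letter, shift forward by 5 positions (mod 26).
  I (position 8) -> position (8+5) mod 26 = 13 -> N
  N (position 13) -> position (13+5) mod 26 = 18 -> S
  T (position 19) -> position (19+5) mod 26 = 24 -> Y
  E (position 4) -> position (4+5) mod 26 = 9 -> J
  G (position 6) -> position (6+5) mod 26 = 11 -> L
  R (position 17) -> position (17+5) mod 26 = 22 -> W
  I (position 8) -> position (8+5) mod 26 = 13 -> N
  T (position 19) -> position (19+5) mod 26 = 24 -> Y
  Y (position 24) -> position (24+5) mod 26 = 3 -> D
Result: NSYJLWNYD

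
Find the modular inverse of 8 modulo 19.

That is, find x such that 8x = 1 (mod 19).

Step 1: We need x such that 8 * x = 1 (mod 19).
Step 2: Using the extended Euclidean algorithm or trial:
  8 * 12 = 96 = 5 * 19 + 1.
Step 3: Since 96 mod 19 = 1, the inverse is x = 12.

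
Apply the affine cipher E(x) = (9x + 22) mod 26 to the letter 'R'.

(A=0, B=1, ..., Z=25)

Step 1: Convert 'R' to number: x = 17.
Step 2: E(17) = (9 * 17 + 22) mod 26 = 175 mod 26 = 19.
Step 3: Convert 19 back to letter: T.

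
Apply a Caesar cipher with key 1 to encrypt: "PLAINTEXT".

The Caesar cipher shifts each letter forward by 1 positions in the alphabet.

Step 1: For each letter, shift forward by 1 positions (mod 26).
  P (position 15) -> position (15+1) mod 26 = 16 -> Q
  L (position 11) -> position (11+1) mod 26 = 12 -> M
  A (position 0) -> position (0+1) mod 26 = 1 -> B
  I (position 8) -> position (8+1) mod 26 = 9 -> J
  N (position 13) -> position (13+1) mod 26 = 14 -> O
  T (position 19) -> position (19+1) mod 26 = 20 -> U
  E (position 4) -> position (4+1) mod 26 = 5 -> F
  X (position 23) -> position (23+1) mod 26 = 24 -> Y
  T (position 19) -> position (19+1) mod 26 = 20 -> U
Result: QMBJOUFYU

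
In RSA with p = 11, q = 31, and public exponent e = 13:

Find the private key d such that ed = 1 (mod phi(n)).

Step 1: n = 11 * 31 = 341.
Step 2: phi(n) = 10 * 30 = 300.
Step 3: Find d such that 13 * d = 1 (mod 300).
Step 4: d = 13^(-1) mod 300 = 277.
Verification: 13 * 277 = 3601 = 12 * 300 + 1.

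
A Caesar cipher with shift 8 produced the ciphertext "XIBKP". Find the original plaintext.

Step 1: Reverse the shift by subtracting 8 from each letter position.
  X (position 23) -> position (23-8) mod 26 = 15 -> P
  I (position 8) -> position (8-8) mod 26 = 0 -> A
  B (position 1) -> position (1-8) mod 26 = 19 -> T
  K (position 10) -> position (10-8) mod 26 = 2 -> C
  P (position 15) -> position (15-8) mod 26 = 7 -> H
Decrypted message: PATCH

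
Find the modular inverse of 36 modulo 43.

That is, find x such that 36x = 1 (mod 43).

Step 1: We need x such that 36 * x = 1 (mod 43).
Step 2: Using the extended Euclidean algorithm or trial:
  36 * 6 = 216 = 5 * 43 + 1.
Step 3: Since 216 mod 43 = 1, the inverse is x = 6.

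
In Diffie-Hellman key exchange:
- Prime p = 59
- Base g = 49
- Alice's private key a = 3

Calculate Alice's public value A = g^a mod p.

Step 1: A = g^a mod p = 49^3 mod 59.
  49^1 mod 59 = 49
  49^2 mod 59 = (49 * 49) mod 59 = 41
  49^3 mod 59 = (41 * 49) mod 59 = 3
Result: A = 3.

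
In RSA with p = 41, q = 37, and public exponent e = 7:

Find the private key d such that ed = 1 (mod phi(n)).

Step 1: n = 41 * 37 = 1517.
Step 2: phi(n) = 40 * 36 = 1440.
Step 3: Find d such that 7 * d = 1 (mod 1440).
Step 4: d = 7^(-1) mod 1440 = 823.
Verification: 7 * 823 = 5761 = 4 * 1440 + 1.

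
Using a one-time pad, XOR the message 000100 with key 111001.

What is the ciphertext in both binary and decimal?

Step 1: Write out the XOR operation bit by bit:
  Message: 000100
  Key:     111001
  XOR:     111101
Step 2: Convert to decimal: 111101 = 61.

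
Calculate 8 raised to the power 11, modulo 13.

Step 1: Compute 8^11 mod 13 step by step, reducing modulo 13 at each step.
  8^1 mod 13 = 8
  8^2 mod 13 = (8 * 8) mod 13 = 12
  8^3 mod 13 = (12 * 8) mod 13 = 5
  8^4 mod 13 = (5 * 8) mod 13 = 1
  8^5 mod 13 = (1 * 8) mod 13 = 8
  8^6 mod 13 = (8 * 8) mod 13 = 12
  8^7 mod 13 = (12 * 8) mod 13 = 5
  8^8 mod 13 = (5 * 8) mod 13 = 1
  8^9 mod 13 = (1 * 8) mod 13 = 8
  8^10 mod 13 = (8 * 8) mod 13 = 12
  8^11 mod 13 = (12 * 8) mod 13 = 5
Step 2: Result = 5.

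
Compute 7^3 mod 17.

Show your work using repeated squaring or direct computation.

Step 1: Compute 7^3 mod 17 step by step, reducing modulo 17 at each step.
  7^1 mod 17 = 7
  7^2 mod 17 = (7 * 7) mod 17 = 15
  7^3 mod 17 = (15 * 7) mod 17 = 3
Step 2: Result = 3.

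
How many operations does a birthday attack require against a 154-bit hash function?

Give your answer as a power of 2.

Step 1: The birthday paradox gives collision probability ~50% after sqrt(2^n) = 2^(n/2) hashes.
Step 2: For 154-bit output: 2^(154/2) = 2^77.
Step 3: Approximately 2^77 hash computations needed.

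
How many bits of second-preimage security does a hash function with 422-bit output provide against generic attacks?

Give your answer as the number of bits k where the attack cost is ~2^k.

Step 1: The hash has a 422-bit output.
Step 2: Second-preimage resistance means: given a specific input x, it should be infeasible to find a different y with h(y) = h(x).
With a 422-bit output, a generic search for a second preimage costs about 2^422 evaluations (each trial matches the fixed target with probability 2^-422).
Step 3: Security level = 422 bits.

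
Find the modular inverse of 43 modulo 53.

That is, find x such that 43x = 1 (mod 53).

Step 1: We need x such that 43 * x = 1 (mod 53).
Step 2: Using the extended Euclidean algorithm or trial:
  43 * 37 = 1591 = 30 * 53 + 1.
Step 3: Since 1591 mod 53 = 1, the inverse is x = 37.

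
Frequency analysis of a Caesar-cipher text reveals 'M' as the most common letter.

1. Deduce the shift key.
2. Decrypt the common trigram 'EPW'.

Step 1: In English, 'E' is the most frequent letter (12.7%).
Step 2: The most frequent ciphertext letter is 'M' (position 12).
Step 3: Shift = (12 - 4) mod 26 = 8.
Step 4: Decrypt 'EPW' by shifting back 8:
  E -> W
  P -> H
  W -> O
Step 5: 'EPW' decrypts to 'WHO'.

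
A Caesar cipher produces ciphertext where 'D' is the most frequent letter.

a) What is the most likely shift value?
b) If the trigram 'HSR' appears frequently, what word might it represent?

Step 1: In English, 'E' is the most frequent letter (12.7%).
Step 2: The most frequent ciphertext letter is 'D' (position 3).
Step 3: Shift = (3 - 4) mod 26 = 25.
Step 4: Decrypt 'HSR' by shifting back 25:
  H -> I
  S -> T
  R -> S
Step 5: 'HSR' decrypts to 'ITS'.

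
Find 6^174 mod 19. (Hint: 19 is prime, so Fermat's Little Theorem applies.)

Step 1: Since 19 is prime, by Fermat's Little Theorem: 6^18 = 1 (mod 19).
Step 2: Reduce exponent: 174 mod 18 = 12.
Step 3: So 6^174 = 6^12 (mod 19).
Step 4: 6^12 mod 19 = 7.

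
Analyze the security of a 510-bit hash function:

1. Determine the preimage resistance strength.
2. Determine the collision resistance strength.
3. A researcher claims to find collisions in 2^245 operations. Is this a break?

Step 1: Preimage resistance requires brute-force of 2^510 operations.
Step 2: Collision resistance (birthday bound) = 2^(510/2) = 2^255.
Step 3: The claimed attack costs 2^245 operations.
Step 4: Since 2^245 < 2^255, the claimed attack beats the generic birthday bound, so collision resistance is broken.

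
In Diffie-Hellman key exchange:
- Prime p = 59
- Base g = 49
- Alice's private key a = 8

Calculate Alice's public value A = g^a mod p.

Step 1: A = g^a mod p = 49^8 mod 59.
  49^1 mod 59 = 49
  49^2 mod 59 = (49 * 49) mod 59 = 41
  49^3 mod 59 = (41 * 49) mod 59 = 3
  49^4 mod 59 = (3 * 49) mod 59 = 29
  49^5 mod 59 = (29 * 49) mod 59 = 5
  49^6 mod 59 = (5 * 49) mod 59 = 9
  49^7 mod 59 = (9 * 49) mod 59 = 28
  49^8 mod 59 = (28 * 49) mod 59 = 15
Result: A = 15.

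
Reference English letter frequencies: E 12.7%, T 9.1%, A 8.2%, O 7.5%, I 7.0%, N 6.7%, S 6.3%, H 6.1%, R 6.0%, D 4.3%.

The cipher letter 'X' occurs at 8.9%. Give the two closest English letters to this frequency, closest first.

Step 1: Observed frequency of 'X' is 8.9%.
Step 2: Compute distances to each reference frequency and sort:
  T (9.1%): difference = 0.2% <-- BEST
  A (8.2%): difference = 0.7% <-- RUNNER-UP
  O (7.5%): difference = 1.4%
  I (7.0%): difference = 1.9%
  N (6.7%): difference = 2.2%
Step 3: Most likely is 'T' (9.1%, diff 0.2%); second most likely is 'A' (8.2%, diff 0.7%).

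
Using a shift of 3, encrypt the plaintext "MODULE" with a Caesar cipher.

Step 1: For each letter, shift forward by 3 positions (mod 26).
  M (position 12) -> position (12+3) mod 26 = 15 -> P
  O (position 14) -> position (14+3) mod 26 = 17 -> R
  D (position 3) -> position (3+3) mod 26 = 6 -> G
  U (position 20) -> position (20+3) mod 26 = 23 -> X
  L (position 11) -> position (11+3) mod 26 = 14 -> O
  E (position 4) -> position (4+3) mod 26 = 7 -> H
Result: PRGXOH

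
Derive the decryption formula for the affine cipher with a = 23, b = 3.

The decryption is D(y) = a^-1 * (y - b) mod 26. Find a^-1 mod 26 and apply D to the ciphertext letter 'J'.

Step 1: Find a^-1, the modular inverse of 23 mod 26.
Step 2: We need 23 * a^-1 = 1 (mod 26).
Step 3: 23 * 17 = 391 = 15 * 26 + 1, so a^-1 = 17.
Step 4: D(y) = 17(y - 3) mod 26.
Step 5: Apply to 'J' (y = 9): D(9) = 17 * (9 - 3) mod 26 = 17 * 6 mod 26 = 24 -> 'Y'.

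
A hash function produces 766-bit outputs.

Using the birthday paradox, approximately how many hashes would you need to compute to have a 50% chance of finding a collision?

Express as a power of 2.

Step 1: The birthday paradox gives collision probability ~50% after sqrt(2^n) = 2^(n/2) hashes.
Step 2: For 766-bit output: 2^(766/2) = 2^383.
Step 3: Approximately 2^383 hash computations needed.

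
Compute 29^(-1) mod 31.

Step 1: We need x such that 29 * x = 1 (mod 31).
Step 2: Using the extended Euclidean algorithm or trial:
  29 * 15 = 435 = 14 * 31 + 1.
Step 3: Since 435 mod 31 = 1, the inverse is x = 15.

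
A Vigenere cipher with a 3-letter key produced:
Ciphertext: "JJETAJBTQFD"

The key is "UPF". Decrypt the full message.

Step 1: Key 'UPF' has length 3. Extended key: UPFUPFUPFUP
Step 2: Decrypt each position:
  J(9) - U(20) = 15 = P
  J(9) - P(15) = 20 = U
  E(4) - F(5) = 25 = Z
  T(19) - U(20) = 25 = Z
  A(0) - P(15) = 11 = L
  J(9) - F(5) = 4 = E
  B(1) - U(20) = 7 = H
  T(19) - P(15) = 4 = E
  Q(16) - F(5) = 11 = L
  F(5) - U(20) = 11 = L
  D(3) - P(15) = 14 = O
Plaintext: PUZZLEHELLO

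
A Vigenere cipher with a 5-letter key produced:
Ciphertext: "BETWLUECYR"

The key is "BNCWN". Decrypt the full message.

Step 1: Key 'BNCWN' has length 5. Extended key: BNCWNBNCWN
Step 2: Decrypt each position:
  B(1) - B(1) = 0 = A
  E(4) - N(13) = 17 = R
  T(19) - C(2) = 17 = R
  W(22) - W(22) = 0 = A
  L(11) - N(13) = 24 = Y
  U(20) - B(1) = 19 = T
  E(4) - N(13) = 17 = R
  C(2) - C(2) = 0 = A
  Y(24) - W(22) = 2 = C
  R(17) - N(13) = 4 = E
Plaintext: ARRAYTRACE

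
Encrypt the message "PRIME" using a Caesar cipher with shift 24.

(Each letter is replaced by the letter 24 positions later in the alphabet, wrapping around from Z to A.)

Step 1: For each letter, shift forward by 24 positions (mod 26).
  P (position 15) -> position (15+24) mod 26 = 13 -> N
  R (position 17) -> position (17+24) mod 26 = 15 -> P
  I (position 8) -> position (8+24) mod 26 = 6 -> G
  M (position 12) -> position (12+24) mod 26 = 10 -> K
  E (position 4) -> position (4+24) mod 26 = 2 -> C
Result: NPGKC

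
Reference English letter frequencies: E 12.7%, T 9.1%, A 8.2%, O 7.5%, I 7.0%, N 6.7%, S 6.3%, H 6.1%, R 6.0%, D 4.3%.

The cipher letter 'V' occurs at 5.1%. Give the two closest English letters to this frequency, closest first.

Step 1: Observed frequency of 'V' is 5.1%.
Step 2: Compute distances to each reference frequency and sort:
  D (4.3%): difference = 0.8% <-- BEST
  R (6.0%): difference = 0.9% <-- RUNNER-UP
  H (6.1%): difference = 1.0%
  S (6.3%): difference = 1.2%
  N (6.7%): difference = 1.6%
Step 3: Most likely is 'D' (4.3%, diff 0.8%); second most likely is 'R' (6.0%, diff 0.9%).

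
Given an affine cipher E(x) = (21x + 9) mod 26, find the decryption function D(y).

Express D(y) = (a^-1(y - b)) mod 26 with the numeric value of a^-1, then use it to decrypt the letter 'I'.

Step 1: Find a^-1, the modular inverse of 21 mod 26.
Step 2: We need 21 * a^-1 = 1 (mod 26).
Step 3: 21 * 5 = 105 = 4 * 26 + 1, so a^-1 = 5.
Step 4: D(y) = 5(y - 9) mod 26.
Step 5: Apply to 'I' (y = 8): D(8) = 5 * (8 - 9) mod 26 = 5 * -1 mod 26 = 21 -> 'V'.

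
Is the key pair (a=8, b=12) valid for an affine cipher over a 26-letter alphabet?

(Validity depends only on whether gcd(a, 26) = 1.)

Step 1: Compute gcd(8, 26).
Step 2: gcd(8, 26) = 2.
Since gcd = 2 != 1, 8 shares a common factor with 26, so it cannot be used.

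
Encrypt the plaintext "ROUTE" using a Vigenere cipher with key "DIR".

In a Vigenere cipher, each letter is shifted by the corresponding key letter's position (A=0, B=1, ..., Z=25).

Step 1: Repeat key to match plaintext length:
  Plaintext: ROUTE
  Key:       DIRDI
Step 2: Encrypt each letter:
  R(17) + D(3) = (17+3) mod 26 = 20 = U
  O(14) + I(8) = (14+8) mod 26 = 22 = W
  U(20) + R(17) = (20+17) mod 26 = 11 = L
  T(19) + D(3) = (19+3) mod 26 = 22 = W
  E(4) + I(8) = (4+8) mod 26 = 12 = M
Ciphertext: UWLWM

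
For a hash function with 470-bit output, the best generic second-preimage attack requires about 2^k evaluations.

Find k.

Step 1: The hash has a 470-bit output.
Step 2: Second-preimage resistance means: given a specific input x, it should be infeasible to find a different y with h(y) = h(x).
With a 470-bit output, a generic search for a second preimage costs about 2^470 evaluations (each trial matches the fixed target with probability 2^-470).
Step 3: Security level = 470 bits.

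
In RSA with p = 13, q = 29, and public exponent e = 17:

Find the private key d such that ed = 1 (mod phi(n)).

Step 1: n = 13 * 29 = 377.
Step 2: phi(n) = 12 * 28 = 336.
Step 3: Find d such that 17 * d = 1 (mod 336).
Step 4: d = 17^(-1) mod 336 = 257.
Verification: 17 * 257 = 4369 = 13 * 336 + 1.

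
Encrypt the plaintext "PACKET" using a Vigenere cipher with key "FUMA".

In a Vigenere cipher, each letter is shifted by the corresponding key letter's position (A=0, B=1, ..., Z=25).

Step 1: Repeat key to match plaintext length:
  Plaintext: PACKET
  Key:       FUMAFU
Step 2: Encrypt each letter:
  P(15) + F(5) = (15+5) mod 26 = 20 = U
  A(0) + U(20) = (0+20) mod 26 = 20 = U
  C(2) + M(12) = (2+12) mod 26 = 14 = O
  K(10) + A(0) = (10+0) mod 26 = 10 = K
  E(4) + F(5) = (4+5) mod 26 = 9 = J
  T(19) + U(20) = (19+20) mod 26 = 13 = N
Ciphertext: UUOKJN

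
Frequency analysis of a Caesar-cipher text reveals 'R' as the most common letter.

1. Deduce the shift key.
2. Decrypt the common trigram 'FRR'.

Step 1: In English, 'E' is the most frequent letter (12.7%).
Step 2: The most frequent ciphertext letter is 'R' (position 17).
Step 3: Shift = (17 - 4) mod 26 = 13.
Step 4: Decrypt 'FRR' by shifting back 13:
  F -> S
  R -> E
  R -> E
Step 5: 'FRR' decrypts to 'SEE'.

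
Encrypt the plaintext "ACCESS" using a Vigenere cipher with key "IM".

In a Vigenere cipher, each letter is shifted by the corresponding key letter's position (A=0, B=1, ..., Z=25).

Step 1: Repeat key to match plaintext length:
  Plaintext: ACCESS
  Key:       IMIMIM
Step 2: Encrypt each letter:
  A(0) + I(8) = (0+8) mod 26 = 8 = I
  C(2) + M(12) = (2+12) mod 26 = 14 = O
  C(2) + I(8) = (2+8) mod 26 = 10 = K
  E(4) + M(12) = (4+12) mod 26 = 16 = Q
  S(18) + I(8) = (18+8) mod 26 = 0 = A
  S(18) + M(12) = (18+12) mod 26 = 4 = E
Ciphertext: IOKQAE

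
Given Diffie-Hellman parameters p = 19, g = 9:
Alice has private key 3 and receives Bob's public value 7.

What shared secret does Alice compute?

Step 1: s = B^a mod p = 7^3 mod 19.
  7^1 mod 19 = 7
  7^2 mod 19 = (7 * 7) mod 19 = 11
  7^3 mod 19 = (11 * 7) mod 19 = 1
Result: shared secret = 1.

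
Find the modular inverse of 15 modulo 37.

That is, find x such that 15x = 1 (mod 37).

Step 1: We need x such that 15 * x = 1 (mod 37).
Step 2: Using the extended Euclidean algorithm or trial:
  15 * 5 = 75 = 2 * 37 + 1.
Step 3: Since 75 mod 37 = 1, the inverse is x = 5.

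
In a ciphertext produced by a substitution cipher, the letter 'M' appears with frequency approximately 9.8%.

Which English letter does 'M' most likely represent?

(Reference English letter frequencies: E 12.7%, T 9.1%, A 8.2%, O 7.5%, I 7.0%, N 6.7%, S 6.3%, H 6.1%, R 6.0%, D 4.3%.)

Step 1: The observed frequency is 9.8%.
Step 2: Compare with English frequencies:
  E: 12.7% (difference: 2.9%)
  T: 9.1% (difference: 0.7%) <-- closest
  A: 8.2% (difference: 1.6%)
  O: 7.5% (difference: 2.3%)
  I: 7.0% (difference: 2.8%)
  N: 6.7% (difference: 3.1%)
  S: 6.3% (difference: 3.5%)
  H: 6.1% (difference: 3.7%)
  R: 6.0% (difference: 3.8%)
  D: 4.3% (difference: 5.5%)
Step 3: 'M' most likely represents 'T' (frequency 9.1%).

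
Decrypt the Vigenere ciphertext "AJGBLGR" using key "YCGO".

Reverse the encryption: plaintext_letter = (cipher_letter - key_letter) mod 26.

Step 1: Extend key: YCGOYCG
Step 2: Decrypt each letter (c - k) mod 26:
  A(0) - Y(24) = (0-24) mod 26 = 2 = C
  J(9) - C(2) = (9-2) mod 26 = 7 = H
  G(6) - G(6) = (6-6) mod 26 = 0 = A
  B(1) - O(14) = (1-14) mod 26 = 13 = N
  L(11) - Y(24) = (11-24) mod 26 = 13 = N
  G(6) - C(2) = (6-2) mod 26 = 4 = E
  R(17) - G(6) = (17-6) mod 26 = 11 = L
Plaintext: CHANNEL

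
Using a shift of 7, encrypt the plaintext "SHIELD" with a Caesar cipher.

Step 1: For each letter, shift forward by 7 positions (mod 26).
  S (position 18) -> position (18+7) mod 26 = 25 -> Z
  H (position 7) -> position (7+7) mod 26 = 14 -> O
  I (position 8) -> position (8+7) mod 26 = 15 -> P
  E (position 4) -> position (4+7) mod 26 = 11 -> L
  L (position 11) -> position (11+7) mod 26 = 18 -> S
  D (position 3) -> position (3+7) mod 26 = 10 -> K
Result: ZOPLSK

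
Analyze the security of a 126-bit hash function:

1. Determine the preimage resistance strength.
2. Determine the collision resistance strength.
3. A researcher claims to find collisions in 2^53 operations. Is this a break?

Step 1: Preimage resistance requires brute-force of 2^126 operations.
Step 2: Collision resistance (birthday bound) = 2^(126/2) = 2^63.
Step 3: The claimed attack costs 2^53 operations.
Step 4: Since 2^53 < 2^63, the claimed attack beats the generic birthday bound, so collision resistance is broken.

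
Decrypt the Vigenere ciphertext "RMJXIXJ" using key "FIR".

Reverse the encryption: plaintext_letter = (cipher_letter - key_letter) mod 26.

Step 1: Extend key: FIRFIRF
Step 2: Decrypt each letter (c - k) mod 26:
  R(17) - F(5) = (17-5) mod 26 = 12 = M
  M(12) - I(8) = (12-8) mod 26 = 4 = E
  J(9) - R(17) = (9-17) mod 26 = 18 = S
  X(23) - F(5) = (23-5) mod 26 = 18 = S
  I(8) - I(8) = (8-8) mod 26 = 0 = A
  X(23) - R(17) = (23-17) mod 26 = 6 = G
  J(9) - F(5) = (9-5) mod 26 = 4 = E
Plaintext: MESSAGE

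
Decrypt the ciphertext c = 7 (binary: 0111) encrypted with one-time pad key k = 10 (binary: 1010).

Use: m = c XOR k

Step 1: XOR ciphertext with key:
  Ciphertext: 0111
  Key:        1010
  XOR:        1101
Step 2: Plaintext = 1101 = 13 in decimal.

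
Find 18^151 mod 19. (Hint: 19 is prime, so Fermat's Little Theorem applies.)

Step 1: Since 19 is prime, by Fermat's Little Theorem: 18^18 = 1 (mod 19).
Step 2: Reduce exponent: 151 mod 18 = 7.
Step 3: So 18^151 = 18^7 (mod 19).
Step 4: 18^7 mod 19 = 18.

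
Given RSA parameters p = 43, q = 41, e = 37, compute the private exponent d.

Step 1: n = 43 * 41 = 1763.
Step 2: phi(n) = 42 * 40 = 1680.
Step 3: Find d such that 37 * d = 1 (mod 1680).
Step 4: d = 37^(-1) mod 1680 = 1453.
Verification: 37 * 1453 = 53761 = 32 * 1680 + 1.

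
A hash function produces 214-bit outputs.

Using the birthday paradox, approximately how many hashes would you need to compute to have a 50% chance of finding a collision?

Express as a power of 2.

Step 1: The birthday paradox gives collision probability ~50% after sqrt(2^n) = 2^(n/2) hashes.
Step 2: For 214-bit output: 2^(214/2) = 2^107.
Step 3: Approximately 2^107 hash computations needed.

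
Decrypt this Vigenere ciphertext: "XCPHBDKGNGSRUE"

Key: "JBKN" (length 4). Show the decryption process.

Step 1: Key 'JBKN' has length 4. Extended key: JBKNJBKNJBKNJB
Step 2: Decrypt each position:
  X(23) - J(9) = 14 = O
  C(2) - B(1) = 1 = B
  P(15) - K(10) = 5 = F
  H(7) - N(13) = 20 = U
  B(1) - J(9) = 18 = S
  D(3) - B(1) = 2 = C
  K(10) - K(10) = 0 = A
  G(6) - N(13) = 19 = T
  N(13) - J(9) = 4 = E
  G(6) - B(1) = 5 = F
  S(18) - K(10) = 8 = I
  R(17) - N(13) = 4 = E
  U(20) - J(9) = 11 = L
  E(4) - B(1) = 3 = D
Plaintext: OBFUSCATEFIELD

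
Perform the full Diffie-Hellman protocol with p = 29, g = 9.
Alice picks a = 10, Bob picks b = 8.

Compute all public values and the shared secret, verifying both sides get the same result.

Step 1: A = g^a mod p = 9^10 mod 29 = 25.
Step 2: B = g^b mod p = 9^8 mod 29 = 20.
Step 3: Alice computes s = B^a mod p = 20^10 mod 29 = 25.
Step 4: Bob computes s = A^b mod p = 25^8 mod 29 = 25.
Both sides agree: shared secret = 25.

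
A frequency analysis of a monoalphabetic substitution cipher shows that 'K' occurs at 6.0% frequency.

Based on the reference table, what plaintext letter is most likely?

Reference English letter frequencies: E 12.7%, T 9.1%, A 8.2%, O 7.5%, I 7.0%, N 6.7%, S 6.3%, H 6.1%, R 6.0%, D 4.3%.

Step 1: The observed frequency is 6.0%.
Step 2: Compare with English frequencies:
  E: 12.7% (difference: 6.7%)
  T: 9.1% (difference: 3.1%)
  A: 8.2% (difference: 2.2%)
  O: 7.5% (difference: 1.5%)
  I: 7.0% (difference: 1.0%)
  N: 6.7% (difference: 0.7%)
  S: 6.3% (difference: 0.3%)
  H: 6.1% (difference: 0.1%)
  R: 6.0% (difference: 0.0%) <-- closest
  D: 4.3% (difference: 1.7%)
Step 3: 'K' most likely represents 'R' (frequency 6.0%).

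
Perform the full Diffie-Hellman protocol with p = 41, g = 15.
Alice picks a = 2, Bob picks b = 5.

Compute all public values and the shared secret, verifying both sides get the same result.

Step 1: A = g^a mod p = 15^2 mod 41 = 20.
Step 2: B = g^b mod p = 15^5 mod 41 = 14.
Step 3: Alice computes s = B^a mod p = 14^2 mod 41 = 32.
Step 4: Bob computes s = A^b mod p = 20^5 mod 41 = 32.
Both sides agree: shared secret = 32.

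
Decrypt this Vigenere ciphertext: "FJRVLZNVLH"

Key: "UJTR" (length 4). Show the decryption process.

Step 1: Key 'UJTR' has length 4. Extended key: UJTRUJTRUJ
Step 2: Decrypt each position:
  F(5) - U(20) = 11 = L
  J(9) - J(9) = 0 = A
  R(17) - T(19) = 24 = Y
  V(21) - R(17) = 4 = E
  L(11) - U(20) = 17 = R
  Z(25) - J(9) = 16 = Q
  N(13) - T(19) = 20 = U
  V(21) - R(17) = 4 = E
  L(11) - U(20) = 17 = R
  H(7) - J(9) = 24 = Y
Plaintext: LAYERQUERY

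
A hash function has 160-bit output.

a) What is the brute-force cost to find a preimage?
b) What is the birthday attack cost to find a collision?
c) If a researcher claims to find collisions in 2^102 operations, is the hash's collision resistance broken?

Step 1: Preimage resistance requires brute-force of 2^160 operations.
Step 2: Collision resistance (birthday bound) = 2^(160/2) = 2^80.
Step 3: The claimed attack costs 2^102 operations.
Step 4: Since 2^102 >= 2^80, the claimed attack is no faster than the generic birthday attack, so this does not break collision resistance.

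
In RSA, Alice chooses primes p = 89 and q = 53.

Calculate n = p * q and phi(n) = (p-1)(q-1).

Step 1: n = p * q = 89 * 53 = 4717.
Step 2: phi(n) = (p-1)(q-1) = 88 * 52 = 4576.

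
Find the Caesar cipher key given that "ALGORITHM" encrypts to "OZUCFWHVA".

Step 1: Compare first letters: A (position 0) -> O (position 14).
Step 2: Shift = (14 - 0) mod 26 = 14.
The shift value is 14.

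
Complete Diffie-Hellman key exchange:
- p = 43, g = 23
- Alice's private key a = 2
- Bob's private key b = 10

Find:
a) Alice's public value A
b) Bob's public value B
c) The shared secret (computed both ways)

Step 1: A = g^a mod p = 23^2 mod 43 = 13.
Step 2: B = g^b mod p = 23^10 mod 43 = 31.
Step 3: Alice computes s = B^a mod p = 31^2 mod 43 = 15.
Step 4: Bob computes s = A^b mod p = 13^10 mod 43 = 15.
Both sides agree: shared secret = 15.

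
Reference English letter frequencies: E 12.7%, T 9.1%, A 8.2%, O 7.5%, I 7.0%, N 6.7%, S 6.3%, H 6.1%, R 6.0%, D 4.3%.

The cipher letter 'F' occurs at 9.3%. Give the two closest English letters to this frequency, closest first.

Step 1: Observed frequency of 'F' is 9.3%.
Step 2: Compute distances to each reference frequency and sort:
  T (9.1%): difference = 0.2% <-- BEST
  A (8.2%): difference = 1.1% <-- RUNNER-UP
  O (7.5%): difference = 1.8%
  I (7.0%): difference = 2.3%
  N (6.7%): difference = 2.6%
Step 3: Most likely is 'T' (9.1%, diff 0.2%); second most likely is 'A' (8.2%, diff 1.1%).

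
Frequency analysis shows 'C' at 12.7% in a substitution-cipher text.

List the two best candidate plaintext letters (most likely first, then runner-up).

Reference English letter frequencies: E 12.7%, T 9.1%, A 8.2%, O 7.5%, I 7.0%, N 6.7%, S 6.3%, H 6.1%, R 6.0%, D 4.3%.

Step 1: Observed frequency of 'C' is 12.7%.
Step 2: Compute distances to each reference frequency and sort:
  E (12.7%): difference = 0.0% <-- BEST
  T (9.1%): difference = 3.6% <-- RUNNER-UP
  A (8.2%): difference = 4.5%
  O (7.5%): difference = 5.2%
  I (7.0%): difference = 5.7%
Step 3: Most likely is 'E' (12.7%, diff 0.0%); second most likely is 'T' (9.1%, diff 3.6%).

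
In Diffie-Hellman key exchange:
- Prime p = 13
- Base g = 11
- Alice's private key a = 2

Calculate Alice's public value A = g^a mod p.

Step 1: A = g^a mod p = 11^2 mod 13.
  11^1 mod 13 = 11
  11^2 mod 13 = (11 * 11) mod 13 = 4
Result: A = 4.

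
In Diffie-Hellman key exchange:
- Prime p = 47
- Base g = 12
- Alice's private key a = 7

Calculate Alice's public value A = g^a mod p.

Step 1: A = g^a mod p = 12^7 mod 47.
  12^1 mod 47 = 12
  12^2 mod 47 = (12 * 12) mod 47 = 3
  12^3 mod 47 = (3 * 12) mod 47 = 36
  12^4 mod 47 = (36 * 12) mod 47 = 9
  12^5 mod 47 = (9 * 12) mod 47 = 14
  12^6 mod 47 = (14 * 12) mod 47 = 27
  12^7 mod 47 = (27 * 12) mod 47 = 42
Result: A = 42.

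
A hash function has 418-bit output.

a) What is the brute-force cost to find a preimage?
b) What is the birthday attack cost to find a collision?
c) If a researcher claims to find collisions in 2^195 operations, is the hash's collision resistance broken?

Step 1: Preimage resistance requires brute-force of 2^418 operations.
Step 2: Collision resistance (birthday bound) = 2^(418/2) = 2^209.
Step 3: The claimed attack costs 2^195 operations.
Step 4: Since 2^195 < 2^209, the claimed attack beats the generic birthday bound, so collision resistance is broken.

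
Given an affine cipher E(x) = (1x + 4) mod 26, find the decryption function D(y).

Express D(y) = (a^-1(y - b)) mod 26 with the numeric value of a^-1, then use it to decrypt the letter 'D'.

Step 1: Find a^-1, the modular inverse of 1 mod 26.
Step 2: We need 1 * a^-1 = 1 (mod 26).
Step 3: 1 * 1 = 1 = 0 * 26 + 1, so a^-1 = 1.
Step 4: D(y) = 1(y - 4) mod 26.
Step 5: Apply to 'D' (y = 3): D(3) = 1 * (3 - 4) mod 26 = 1 * -1 mod 26 = 25 -> 'Z'.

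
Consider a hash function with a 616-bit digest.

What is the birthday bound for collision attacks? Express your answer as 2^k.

Step 1: The birthday paradox gives collision probability ~50% after sqrt(2^n) = 2^(n/2) hashes.
Step 2: For 616-bit output: 2^(616/2) = 2^308.
Step 3: Approximately 2^308 hash computations needed.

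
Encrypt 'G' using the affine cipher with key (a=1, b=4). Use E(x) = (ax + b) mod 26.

Step 1: Convert 'G' to number: x = 6.
Step 2: E(6) = (1 * 6 + 4) mod 26 = 10 mod 26 = 10.
Step 3: Convert 10 back to letter: K.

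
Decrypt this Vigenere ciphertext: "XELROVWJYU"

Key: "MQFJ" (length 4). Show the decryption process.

Step 1: Key 'MQFJ' has length 4. Extended key: MQFJMQFJMQ
Step 2: Decrypt each position:
  X(23) - M(12) = 11 = L
  E(4) - Q(16) = 14 = O
  L(11) - F(5) = 6 = G
  R(17) - J(9) = 8 = I
  O(14) - M(12) = 2 = C
  V(21) - Q(16) = 5 = F
  W(22) - F(5) = 17 = R
  J(9) - J(9) = 0 = A
  Y(24) - M(12) = 12 = M
  U(20) - Q(16) = 4 = E
Plaintext: LOGICFRAME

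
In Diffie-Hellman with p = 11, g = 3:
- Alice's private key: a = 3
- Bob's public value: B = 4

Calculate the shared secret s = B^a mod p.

Step 1: s = B^a mod p = 4^3 mod 11.
  4^1 mod 11 = 4
  4^2 mod 11 = (4 * 4) mod 11 = 5
  4^3 mod 11 = (5 * 4) mod 11 = 9
Result: shared secret = 9.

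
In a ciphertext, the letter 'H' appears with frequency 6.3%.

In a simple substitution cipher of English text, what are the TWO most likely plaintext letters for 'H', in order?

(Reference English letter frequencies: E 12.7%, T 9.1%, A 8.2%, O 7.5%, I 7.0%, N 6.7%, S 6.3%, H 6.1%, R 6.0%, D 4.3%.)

Step 1: Observed frequency of 'H' is 6.3%.
Step 2: Compute distances to each reference frequency and sort:
  S (6.3%): difference = 0.0% <-- BEST
  H (6.1%): difference = 0.2% <-- RUNNER-UP
  R (6.0%): difference = 0.3%
  N (6.7%): difference = 0.4%
  I (7.0%): difference = 0.7%
Step 3: Most likely is 'S' (6.3%, diff 0.0%); second most likely is 'H' (6.1%, diff 0.2%).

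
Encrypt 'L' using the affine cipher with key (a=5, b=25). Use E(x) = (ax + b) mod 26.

Step 1: Convert 'L' to number: x = 11.
Step 2: E(11) = (5 * 11 + 25) mod 26 = 80 mod 26 = 2.
Step 3: Convert 2 back to letter: C.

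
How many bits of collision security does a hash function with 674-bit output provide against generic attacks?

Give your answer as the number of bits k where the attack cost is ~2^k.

Step 1: The hash has a 674-bit output.
Step 2: Collision resistance means it should be infeasible to find any x != y with h(x) = h(y).
By the birthday bound, a generic collision search succeeds after about sqrt(2^674) = 2^(674/2) = 2^337 evaluations.
Step 3: Security level = 337 bits.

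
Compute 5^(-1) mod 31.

Step 1: We need x such that 5 * x = 1 (mod 31).
Step 2: Using the extended Euclidean algorithm or trial:
  5 * 25 = 125 = 4 * 31 + 1.
Step 3: Since 125 mod 31 = 1, the inverse is x = 25.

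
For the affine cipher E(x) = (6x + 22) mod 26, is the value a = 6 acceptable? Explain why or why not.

Step 1: Compute gcd(6, 26).
Step 2: gcd(6, 26) = 2.
Since gcd = 2 != 1, 6 shares a common factor with 26, so it cannot be used.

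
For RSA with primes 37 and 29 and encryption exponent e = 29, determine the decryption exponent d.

Step 1: n = 37 * 29 = 1073.
Step 2: phi(n) = 36 * 28 = 1008.
Step 3: Find d such that 29 * d = 1 (mod 1008).
Step 4: d = 29^(-1) mod 1008 = 869.
Verification: 29 * 869 = 25201 = 25 * 1008 + 1.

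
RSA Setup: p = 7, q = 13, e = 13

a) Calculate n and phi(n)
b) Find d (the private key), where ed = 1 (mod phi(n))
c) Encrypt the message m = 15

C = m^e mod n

Step 1: n = 7 * 13 = 91.
Step 2: phi(n) = (7-1)(13-1) = 6 * 12 = 72.
Step 3: Find d = 13^(-1) mod 72 = 61.
  Verify: 13 * 61 = 793 = 1 (mod 72).
Step 4: C = 15^13 mod 91 = 15.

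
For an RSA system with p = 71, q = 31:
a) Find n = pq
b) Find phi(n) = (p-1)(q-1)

Step 1: n = p * q = 71 * 31 = 2201.
Step 2: phi(n) = (p-1)(q-1) = 70 * 30 = 2100.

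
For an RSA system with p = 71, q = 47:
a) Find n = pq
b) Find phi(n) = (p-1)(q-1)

Step 1: n = p * q = 71 * 47 = 3337.
Step 2: phi(n) = (p-1)(q-1) = 70 * 46 = 3220.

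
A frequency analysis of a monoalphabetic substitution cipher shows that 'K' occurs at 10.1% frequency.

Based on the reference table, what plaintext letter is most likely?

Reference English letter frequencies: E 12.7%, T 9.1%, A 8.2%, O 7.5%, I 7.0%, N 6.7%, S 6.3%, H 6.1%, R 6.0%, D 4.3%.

Step 1: The observed frequency is 10.1%.
Step 2: Compare with English frequencies:
  E: 12.7% (difference: 2.6%)
  T: 9.1% (difference: 1.0%) <-- closest
  A: 8.2% (difference: 1.9%)
  O: 7.5% (difference: 2.6%)
  I: 7.0% (difference: 3.1%)
  N: 6.7% (difference: 3.4%)
  S: 6.3% (difference: 3.8%)
  H: 6.1% (difference: 4.0%)
  R: 6.0% (difference: 4.1%)
  D: 4.3% (difference: 5.8%)
Step 3: 'K' most likely represents 'T' (frequency 9.1%).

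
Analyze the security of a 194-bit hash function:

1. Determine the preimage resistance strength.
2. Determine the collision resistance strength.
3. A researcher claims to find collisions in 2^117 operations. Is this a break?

Step 1: Preimage resistance requires brute-force of 2^194 operations.
Step 2: Collision resistance (birthday bound) = 2^(194/2) = 2^97.
Step 3: The claimed attack costs 2^117 operations.
Step 4: Since 2^117 >= 2^97, the claimed attack is no faster than the generic birthday attack, so this does not break collision resistance.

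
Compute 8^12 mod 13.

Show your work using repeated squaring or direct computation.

Step 1: Compute 8^12 mod 13 step by step, reducing modulo 13 at each step.
  8^1 mod 13 = 8
  8^2 mod 13 = (8 * 8) mod 13 = 12
  8^3 mod 13 = (12 * 8) mod 13 = 5
  8^4 mod 13 = (5 * 8) mod 13 = 1
  8^5 mod 13 = (1 * 8) mod 13 = 8
  8^6 mod 13 = (8 * 8) mod 13 = 12
  8^7 mod 13 = (12 * 8) mod 13 = 5
  8^8 mod 13 = (5 * 8) mod 13 = 1
  8^9 mod 13 = (1 * 8) mod 13 = 8
  8^10 mod 13 = (8 * 8) mod 13 = 12
  8^11 mod 13 = (12 * 8) mod 13 = 5
  8^12 mod 13 = (5 * 8) mod 13 = 1
Step 2: Result = 1.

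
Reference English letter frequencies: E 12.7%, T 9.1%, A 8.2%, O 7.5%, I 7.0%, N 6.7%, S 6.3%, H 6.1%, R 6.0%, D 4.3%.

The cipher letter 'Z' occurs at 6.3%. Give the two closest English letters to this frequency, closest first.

Step 1: Observed frequency of 'Z' is 6.3%.
Step 2: Compute distances to each reference frequency and sort:
  S (6.3%): difference = 0.0% <-- BEST
  H (6.1%): difference = 0.2% <-- RUNNER-UP
  R (6.0%): difference = 0.3%
  N (6.7%): difference = 0.4%
  I (7.0%): difference = 0.7%
Step 3: Most likely is 'S' (6.3%, diff 0.0%); second most likely is 'H' (6.1%, diff 0.2%).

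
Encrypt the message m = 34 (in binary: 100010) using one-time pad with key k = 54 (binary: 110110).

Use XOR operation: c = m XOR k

Step 1: Write out the XOR operation bit by bit:
  Message: 100010
  Key:     110110
  XOR:     010100
Step 2: Convert to decimal: 010100 = 20.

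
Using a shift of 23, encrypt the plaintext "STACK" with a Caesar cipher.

Step 1: For each letter, shift forward by 23 positions (mod 26).
  S (position 18) -> position (18+23) mod 26 = 15 -> P
  T (position 19) -> position (19+23) mod 26 = 16 -> Q
  A (position 0) -> position (0+23) mod 26 = 23 -> X
  C (position 2) -> position (2+23) mod 26 = 25 -> Z
  K (position 10) -> position (10+23) mod 26 = 7 -> H
Result: PQXZH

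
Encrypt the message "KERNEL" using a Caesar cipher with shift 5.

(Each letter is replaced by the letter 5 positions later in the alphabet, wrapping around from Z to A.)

Step 1: For each letter, shift forward by 5 positions (mod 26).
  K (position 10) -> position (10+5) mod 26 = 15 -> P
  E (position 4) -> position (4+5) mod 26 = 9 -> J
  R (position 17) -> position (17+5) mod 26 = 22 -> W
  N (position 13) -> position (13+5) mod 26 = 18 -> S
  E (position 4) -> position (4+5) mod 26 = 9 -> J
  L (position 11) -> position (11+5) mod 26 = 16 -> Q
Result: PJWSJQ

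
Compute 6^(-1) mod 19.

Step 1: We need x such that 6 * x = 1 (mod 19).
Step 2: Using the extended Euclidean algorithm or trial:
  6 * 16 = 96 = 5 * 19 + 1.
Step 3: Since 96 mod 19 = 1, the inverse is x = 16.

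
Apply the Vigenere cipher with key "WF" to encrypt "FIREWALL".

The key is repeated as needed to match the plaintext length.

Step 1: Repeat key to match plaintext length:
  Plaintext: FIREWALL
  Key:       WFWFWFWF
Step 2: Encrypt each letter:
  F(5) + W(22) = (5+22) mod 26 = 1 = B
  I(8) + F(5) = (8+5) mod 26 = 13 = N
  R(17) + W(22) = (17+22) mod 26 = 13 = N
  E(4) + F(5) = (4+5) mod 26 = 9 = J
  W(22) + W(22) = (22+22) mod 26 = 18 = S
  A(0) + F(5) = (0+5) mod 26 = 5 = F
  L(11) + W(22) = (11+22) mod 26 = 7 = H
  L(11) + F(5) = (11+5) mod 26 = 16 = Q
Ciphertext: BNNJSFHQ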